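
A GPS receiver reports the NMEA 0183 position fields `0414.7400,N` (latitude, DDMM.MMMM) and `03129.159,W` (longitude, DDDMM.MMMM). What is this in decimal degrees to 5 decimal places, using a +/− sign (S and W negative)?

4.24567, -31.48598

Latitude: degrees = first 2 digits = 4, minutes = 14.74; 4 + 14.74/60 = 4.245667
N → positive
Longitude: split at 3 digits → 031° and 29.159′; 31 + 29.159/60 = 31.485983
W → negative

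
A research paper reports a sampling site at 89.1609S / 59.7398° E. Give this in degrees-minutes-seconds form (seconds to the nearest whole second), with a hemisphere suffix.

Lat: whole degrees 89; 9.65400′ → 9′ and 39.24″
λ: 0.739800° → 44.38800′; 0.38800 × 60 = 23.28″

89°09′39″ S, 59°44′23″ E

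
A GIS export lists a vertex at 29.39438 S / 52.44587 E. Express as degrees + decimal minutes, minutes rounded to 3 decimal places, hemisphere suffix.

29° 23.663′ S, 52° 26.752′ E

φ: fractional part 0.394380 → 23.66280 minutes
Lon: minutes = (52.445870 − 52) × 60 = 26.75220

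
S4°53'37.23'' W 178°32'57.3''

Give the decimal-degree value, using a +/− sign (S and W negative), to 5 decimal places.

-4.89368, -178.54925

Latitude: 4° + 53/60 + 37.23/3600 = 4 + 0.883333 + 0.010342 = 4.893675
S ⇒ negate
Longitude: 178 + 32/60 + 57.3/3600 = 178.549250
hemisphere W, so the sign is −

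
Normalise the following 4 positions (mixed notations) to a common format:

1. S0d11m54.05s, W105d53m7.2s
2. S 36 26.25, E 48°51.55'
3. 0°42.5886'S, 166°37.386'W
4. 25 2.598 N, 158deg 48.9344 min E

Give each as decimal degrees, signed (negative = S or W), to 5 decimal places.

1. -0.19835, -105.88533
2. -36.43750, 48.85917
3. -0.70981, -166.62310
4. 25.04330, 158.81557

Point 1:
  Lat: 11′ + 54.05″ = 11.90083′; 0 + 11.90083/60 = 0.198347
  S → negative
  Longitude: 105 + 53/60 + 7.2/3600 = 105.885333
  W ⇒ negate
Point 2:
  φ: 26.25′ = 0.437500°; total 36.437500
  S ⇒ negate
  λ: 48 + 51.55/60 = 48.859167
  E → positive
Point 3:
  φ: 0 + 42.5886/60 = 0.709810
  hemisphere S, so the sign is −
  λ: 37.386′ = 0.623100°; total 166.623100
  W → negative
Point 4:
  Lat: 2.598′ = 0.043300°; total 25.043300
  N ⇒ keep positive
  Lon: 48.9344′ = 0.815573°; total 158.815573
  E → positive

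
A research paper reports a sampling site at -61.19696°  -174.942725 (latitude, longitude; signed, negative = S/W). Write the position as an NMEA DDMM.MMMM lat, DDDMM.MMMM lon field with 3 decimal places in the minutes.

6111.818,S / 17456.564,W

Latitude is negative → S; |value| = 61.196960
Latitude: 61° + 0.196960 × 60 = 61° 11.81760′
Longitude is negative → W; |value| = 174.942725
λ: fractional part 0.942725 → 56.56350 minutes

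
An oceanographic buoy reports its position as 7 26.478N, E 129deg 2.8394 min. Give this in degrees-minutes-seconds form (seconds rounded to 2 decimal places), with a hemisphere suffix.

7°26′28.68″ N, 129°02′50.36″ E

φ: 26.47800′ → 26′ and 0.47800 × 60 = 28.6800″
Lon: fractional minutes 0.83940 × 60 = 50.3640″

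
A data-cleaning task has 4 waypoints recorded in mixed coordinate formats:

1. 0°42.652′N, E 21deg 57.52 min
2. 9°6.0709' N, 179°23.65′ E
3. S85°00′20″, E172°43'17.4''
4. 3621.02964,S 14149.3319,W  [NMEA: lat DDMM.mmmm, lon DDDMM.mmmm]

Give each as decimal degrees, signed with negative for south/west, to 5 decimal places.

1. 0.71087, 21.95867
2. 9.10118, 179.39417
3. -85.00556, 172.72150
4. -36.35049, -141.82220

Point 1:
  φ: 42.652′ = 0.710867°; total 0.710867
  N ⇒ keep positive
  λ: 21 + 57.52/60 = 21.958667
  E → positive
Point 2:
  φ: 9 + 6.0709/60 = 9.101182
  N ⇒ keep positive
  λ: 179 + 23.65/60 = 179.394167
  E ⇒ keep positive
Point 3:
  Lat: 0′ + 20″ = 0.33333′; 85 + 0.33333/60 = 85.005556
  S → negative
  λ: 172 + 43/60 + 17.4/3600 = 172.721500
  E → positive
Point 4:
  φ: degrees = first 2 digits = 36, minutes = 21.02964; 36 + 21.02964/60 = 36.350494
  hemisphere S, so the sign is −
  Lon: split at 3 digits → 141° and 49.3319′; 141 + 49.3319/60 = 141.822198
  hemisphere W, so the sign is −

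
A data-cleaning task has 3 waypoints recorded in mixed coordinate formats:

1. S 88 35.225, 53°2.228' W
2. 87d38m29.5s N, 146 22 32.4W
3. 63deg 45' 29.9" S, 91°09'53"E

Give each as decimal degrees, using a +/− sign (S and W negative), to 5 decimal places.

Point 1:
  φ: 88 + 35.225/60 = 88.587083
  S → negative
  Longitude: 53 + 2.228/60 = 53.037133
  W ⇒ negate
Point 2:
  Latitude: 38′ + 29.5″ = 38.49167′; 87 + 38.49167/60 = 87.641528
  N ⇒ keep positive
  Lon: 146 + 22/60 + 32.4/3600 = 146.375667
  hemisphere W, so the sign is −
Point 3:
  Latitude: 63° + 45/60 + 29.9/3600 = 63 + 0.750000 + 0.008306 = 63.758306
  S → negative
  λ: 9′ + 53″ = 9.88333′; 91 + 9.88333/60 = 91.164722
  E → positive

1. -88.58708, -53.03713
2. 87.64153, -146.37567
3. -63.75831, 91.16472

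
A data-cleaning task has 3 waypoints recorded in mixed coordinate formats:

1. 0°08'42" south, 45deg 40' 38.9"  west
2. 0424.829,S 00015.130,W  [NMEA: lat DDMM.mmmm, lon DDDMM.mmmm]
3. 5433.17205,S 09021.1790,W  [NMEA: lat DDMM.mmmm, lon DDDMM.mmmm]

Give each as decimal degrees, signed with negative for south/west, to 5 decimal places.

Point 1:
  Lat: 8′ + 42″ = 8.70000′; 0 + 8.70000/60 = 0.145000
  hemisphere S, so the sign is −
  Lon: 40′ + 38.9″ = 40.64833′; 45 + 40.64833/60 = 45.677472
  W → negative
Point 2:
  Latitude: split at 2 digits → 04° and 24.829′; 4 + 24.829/60 = 4.413817
  S → negative
  Longitude: split at 3 digits → 000° and 15.13′; 0 + 15.13/60 = 0.252167
  W ⇒ negate
Point 3:
  φ: split at 2 digits → 54° and 33.17205′; 54 + 33.17205/60 = 54.552868
  S → negative
  Longitude: degrees = first 3 digits = 90, minutes = 21.179; 90 + 21.179/60 = 90.352983
  W → negative

1. -0.14500, -45.67747
2. -4.41382, -0.25217
3. -54.55287, -90.35298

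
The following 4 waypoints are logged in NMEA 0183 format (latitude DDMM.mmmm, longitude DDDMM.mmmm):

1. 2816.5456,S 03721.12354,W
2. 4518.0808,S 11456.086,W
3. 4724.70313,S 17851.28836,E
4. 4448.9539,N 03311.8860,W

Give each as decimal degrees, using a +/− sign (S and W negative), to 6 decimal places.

1. -28.275760, -37.352059
2. -45.301347, -114.934767
3. -47.411719, 178.854806
4. 44.815898, -33.198100

Point 1:
  Lat: degrees = first 2 digits = 28, minutes = 16.5456; 28 + 16.5456/60 = 28.2757600
  S ⇒ negate
  Longitude: split at 3 digits → 037° and 21.12354′; 37 + 21.12354/60 = 37.3520590
  W → negative
Point 2:
  φ: degrees = first 2 digits = 45, minutes = 18.0808; 45 + 18.0808/60 = 45.3013467
  hemisphere S, so the sign is −
  Lon: split at 3 digits → 114° and 56.086′; 114 + 56.086/60 = 114.9347667
  W → negative
Point 3:
  φ: split at 2 digits → 47° and 24.70313′; 47 + 24.70313/60 = 47.4117188
  hemisphere S, so the sign is −
  λ: degrees = first 3 digits = 178, minutes = 51.28836; 178 + 51.28836/60 = 178.8548060
  E → positive
Point 4:
  Latitude: degrees = first 2 digits = 44, minutes = 48.9539; 44 + 48.9539/60 = 44.8158983
  N ⇒ keep positive
  Lon: split at 3 digits → 033° and 11.886′; 33 + 11.886/60 = 33.1981000
  W → negative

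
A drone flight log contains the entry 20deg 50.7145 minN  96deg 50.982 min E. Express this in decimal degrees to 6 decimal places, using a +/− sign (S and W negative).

20.845242, 96.849700

φ: 20 + 50.7145/60 = 20.8452417
N ⇒ keep positive
Lon: 50.982′ = 0.849700°; total 96.8497000
E → positive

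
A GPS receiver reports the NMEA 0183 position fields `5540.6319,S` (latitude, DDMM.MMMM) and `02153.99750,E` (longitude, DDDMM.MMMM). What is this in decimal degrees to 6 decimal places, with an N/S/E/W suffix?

Latitude: split at 2 digits → 55° and 40.6319′; 55 + 40.6319/60 = 55.6771983
Lon: split at 3 digits → 021° and 53.9975′; 21 + 53.9975/60 = 21.8999583

55.677198° S, 21.899958° E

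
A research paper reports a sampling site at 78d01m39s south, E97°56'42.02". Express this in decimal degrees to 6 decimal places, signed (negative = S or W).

-78.027500, 97.945006

Lat: 78° + 1/60 + 39/3600 = 78 + 0.016667 + 0.010833 = 78.0275000
S ⇒ negate
Lon: 56′ + 42.02″ = 56.70033′; 97 + 56.70033/60 = 97.9450056
E → positive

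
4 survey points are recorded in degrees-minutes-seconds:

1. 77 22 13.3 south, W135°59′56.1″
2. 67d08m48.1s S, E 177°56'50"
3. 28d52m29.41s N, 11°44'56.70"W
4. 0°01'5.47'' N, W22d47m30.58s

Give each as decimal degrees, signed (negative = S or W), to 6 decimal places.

1. -77.370361, -135.998917
2. -67.146694, 177.947222
3. 28.874836, -11.749083
4. 0.018186, -22.791828

Point 1:
  Lat: 77° + 22/60 + 13.3/3600 = 77 + 0.366667 + 0.003694 = 77.3703611
  S ⇒ negate
  λ: 59′ + 56.1″ = 59.93500′; 135 + 59.93500/60 = 135.9989167
  hemisphere W, so the sign is −
Point 2:
  Latitude: 8′ + 48.1″ = 8.80167′; 67 + 8.80167/60 = 67.1466944
  S → negative
  λ: 177° + 56/60 + 50/3600 = 177 + 0.933333 + 0.013889 = 177.9472222
  E ⇒ keep positive
Point 3:
  Lat: 28 + 52/60 + 29.41/3600 = 28.8748361
  N → positive
  Longitude: 44′ + 56.7″ = 44.94500′; 11 + 44.94500/60 = 11.7490833
  W → negative
Point 4:
  Lat: 0 + 1/60 + 5.47/3600 = 0.0181861
  N → positive
  Lon: 47′ + 30.58″ = 47.50967′; 22 + 47.50967/60 = 22.7918278
  hemisphere W, so the sign is −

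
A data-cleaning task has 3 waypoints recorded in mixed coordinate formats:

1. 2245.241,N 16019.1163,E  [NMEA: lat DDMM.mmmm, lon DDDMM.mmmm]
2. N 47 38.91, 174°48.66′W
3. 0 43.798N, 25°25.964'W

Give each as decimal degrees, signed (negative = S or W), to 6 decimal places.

Point 1:
  φ: degrees = first 2 digits = 22, minutes = 45.241; 22 + 45.241/60 = 22.7540167
  N → positive
  λ: split at 3 digits → 160° and 19.1163′; 160 + 19.1163/60 = 160.3186050
  E → positive
Point 2:
  Latitude: 38.91′ = 0.648500°; total 47.6485000
  N ⇒ keep positive
  Lon: 48.66′ = 0.811000°; total 174.8110000
  W → negative
Point 3:
  Lat: 0 + 43.798/60 = 0.7299667
  N → positive
  Lon: 25.964′ = 0.432733°; total 25.4327333
  hemisphere W, so the sign is −

1. 22.754017, 160.318605
2. 47.648500, -174.811000
3. 0.729967, -25.432733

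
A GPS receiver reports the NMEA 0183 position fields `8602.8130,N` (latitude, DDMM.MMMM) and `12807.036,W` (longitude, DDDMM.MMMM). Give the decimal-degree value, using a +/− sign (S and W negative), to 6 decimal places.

Latitude: degrees = first 2 digits = 86, minutes = 2.813; 86 + 2.813/60 = 86.0468833
N → positive
Longitude: degrees = first 3 digits = 128, minutes = 7.036; 128 + 7.036/60 = 128.1172667
W ⇒ negate

86.046883, -128.117267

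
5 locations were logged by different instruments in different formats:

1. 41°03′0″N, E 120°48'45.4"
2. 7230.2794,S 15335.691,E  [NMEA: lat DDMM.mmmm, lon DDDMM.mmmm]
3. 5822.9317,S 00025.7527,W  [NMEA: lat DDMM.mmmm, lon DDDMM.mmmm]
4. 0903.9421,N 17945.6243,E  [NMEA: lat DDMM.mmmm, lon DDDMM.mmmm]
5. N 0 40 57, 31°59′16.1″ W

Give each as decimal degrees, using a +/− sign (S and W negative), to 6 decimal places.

1. 41.050000, 120.812611
2. -72.504657, 153.594850
3. -58.382195, -0.429212
4. 9.065702, 179.760405
5. 0.682500, -31.987806

Point 1:
  Latitude: 41° + 3/60 + 0/3600 = 41 + 0.050000 + 0.000000 = 41.0500000
  N → positive
  Longitude: 48′ + 45.4″ = 48.75667′; 120 + 48.75667/60 = 120.8126111
  E ⇒ keep positive
Point 2:
  Lat: degrees = first 2 digits = 72, minutes = 30.2794; 72 + 30.2794/60 = 72.5046567
  S → negative
  Lon: split at 3 digits → 153° and 35.691′; 153 + 35.691/60 = 153.5948500
  E → positive
Point 3:
  Latitude: degrees = first 2 digits = 58, minutes = 22.9317; 58 + 22.9317/60 = 58.3821950
  S ⇒ negate
  λ: degrees = first 3 digits = 0, minutes = 25.7527; 0 + 25.7527/60 = 0.4292117
  hemisphere W, so the sign is −
Point 4:
  φ: degrees = first 2 digits = 9, minutes = 3.9421; 9 + 3.9421/60 = 9.0657017
  N ⇒ keep positive
  Lon: degrees = first 3 digits = 179, minutes = 45.6243; 179 + 45.6243/60 = 179.7604050
  E → positive
Point 5:
  Latitude: 0 + 40/60 + 57/3600 = 0.6825000
  N → positive
  Lon: 59′ + 16.1″ = 59.26833′; 31 + 59.26833/60 = 31.9878056
  W → negative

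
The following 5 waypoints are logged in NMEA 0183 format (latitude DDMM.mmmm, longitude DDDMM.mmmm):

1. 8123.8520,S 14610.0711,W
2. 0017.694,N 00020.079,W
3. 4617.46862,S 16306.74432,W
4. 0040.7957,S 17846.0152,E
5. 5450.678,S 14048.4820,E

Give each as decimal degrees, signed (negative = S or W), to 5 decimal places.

Point 1:
  φ: degrees = first 2 digits = 81, minutes = 23.852; 81 + 23.852/60 = 81.397533
  S → negative
  Longitude: split at 3 digits → 146° and 10.0711′; 146 + 10.0711/60 = 146.167852
  W → negative
Point 2:
  φ: degrees = first 2 digits = 0, minutes = 17.694; 0 + 17.694/60 = 0.294900
  N ⇒ keep positive
  λ: degrees = first 3 digits = 0, minutes = 20.079; 0 + 20.079/60 = 0.334650
  hemisphere W, so the sign is −
Point 3:
  Latitude: degrees = first 2 digits = 46, minutes = 17.46862; 46 + 17.46862/60 = 46.291144
  S ⇒ negate
  Lon: degrees = first 3 digits = 163, minutes = 6.74432; 163 + 6.74432/60 = 163.112405
  W → negative
Point 4:
  Lat: degrees = first 2 digits = 0, minutes = 40.7957; 0 + 40.7957/60 = 0.679928
  S → negative
  Longitude: degrees = first 3 digits = 178, minutes = 46.0152; 178 + 46.0152/60 = 178.766920
  E → positive
Point 5:
  Latitude: split at 2 digits → 54° and 50.678′; 54 + 50.678/60 = 54.844633
  S ⇒ negate
  Lon: split at 3 digits → 140° and 48.482′; 140 + 48.482/60 = 140.808033
  E ⇒ keep positive

1. -81.39753, -146.16785
2. 0.29490, -0.33465
3. -46.29114, -163.11241
4. -0.67993, 178.76692
5. -54.84463, 140.80803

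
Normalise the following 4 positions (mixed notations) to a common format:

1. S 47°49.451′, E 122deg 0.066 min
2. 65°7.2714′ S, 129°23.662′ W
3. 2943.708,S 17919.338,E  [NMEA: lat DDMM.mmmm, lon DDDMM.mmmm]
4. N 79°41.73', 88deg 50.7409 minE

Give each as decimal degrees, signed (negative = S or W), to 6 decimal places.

1. -47.824183, 122.001100
2. -65.121190, -129.394367
3. -29.728467, 179.322300
4. 79.695500, 88.845682

Point 1:
  Latitude: 47 + 49.451/60 = 47.8241833
  S → negative
  Lon: 122 + 0.066/60 = 122.0011000
  E ⇒ keep positive
Point 2:
  Latitude: 7.2714′ = 0.121190°; total 65.1211900
  S → negative
  Lon: 129 + 23.662/60 = 129.3943667
  W → negative
Point 3:
  φ: split at 2 digits → 29° and 43.708′; 29 + 43.708/60 = 29.7284667
  S ⇒ negate
  Longitude: split at 3 digits → 179° and 19.338′; 179 + 19.338/60 = 179.3223000
  E ⇒ keep positive
Point 4:
  Lat: 41.73′ = 0.695500°; total 79.6955000
  N ⇒ keep positive
  Lon: 88 + 50.7409/60 = 88.8456817
  E → positive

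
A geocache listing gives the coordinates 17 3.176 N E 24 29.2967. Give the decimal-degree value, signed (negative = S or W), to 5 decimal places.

φ: 17 + 3.176/60 = 17.052933
N ⇒ keep positive
Longitude: 29.2967′ = 0.488278°; total 24.488278
E → positive

17.05293, 24.48828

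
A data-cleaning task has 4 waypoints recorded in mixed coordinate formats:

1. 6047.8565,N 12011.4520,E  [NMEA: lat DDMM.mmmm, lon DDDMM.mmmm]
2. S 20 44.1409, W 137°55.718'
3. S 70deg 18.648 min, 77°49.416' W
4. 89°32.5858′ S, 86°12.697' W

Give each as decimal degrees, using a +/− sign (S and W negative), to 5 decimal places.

Point 1:
  Latitude: split at 2 digits → 60° and 47.8565′; 60 + 47.8565/60 = 60.797608
  N → positive
  Longitude: split at 3 digits → 120° and 11.452′; 120 + 11.452/60 = 120.190867
  E ⇒ keep positive
Point 2:
  Latitude: 44.1409′ = 0.735682°; total 20.735682
  S ⇒ negate
  Lon: 55.718′ = 0.928633°; total 137.928633
  W → negative
Point 3:
  φ: 18.648′ = 0.310800°; total 70.310800
  S → negative
  Lon: 49.416′ = 0.823600°; total 77.823600
  W → negative
Point 4:
  φ: 89 + 32.5858/60 = 89.543097
  S ⇒ negate
  Longitude: 12.697′ = 0.211617°; total 86.211617
  W ⇒ negate

1. 60.79761, 120.19087
2. -20.73568, -137.92863
3. -70.31080, -77.82360
4. -89.54310, -86.21162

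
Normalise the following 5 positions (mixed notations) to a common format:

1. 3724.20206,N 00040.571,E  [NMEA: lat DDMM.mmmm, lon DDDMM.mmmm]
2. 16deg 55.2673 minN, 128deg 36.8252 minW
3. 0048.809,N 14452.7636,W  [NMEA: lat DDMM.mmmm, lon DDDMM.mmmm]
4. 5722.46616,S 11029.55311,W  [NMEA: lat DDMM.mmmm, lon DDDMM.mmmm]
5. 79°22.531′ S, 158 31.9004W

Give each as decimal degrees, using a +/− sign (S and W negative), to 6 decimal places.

Point 1:
  Lat: degrees = first 2 digits = 37, minutes = 24.20206; 37 + 24.20206/60 = 37.4033677
  N → positive
  λ: degrees = first 3 digits = 0, minutes = 40.571; 0 + 40.571/60 = 0.6761833
  E ⇒ keep positive
Point 2:
  Latitude: 55.2673′ = 0.921122°; total 16.9211217
  N → positive
  Lon: 128 + 36.8252/60 = 128.6137533
  hemisphere W, so the sign is −
Point 3:
  Lat: split at 2 digits → 00° and 48.809′; 0 + 48.809/60 = 0.8134833
  N ⇒ keep positive
  Longitude: degrees = first 3 digits = 144, minutes = 52.7636; 144 + 52.7636/60 = 144.8793933
  W → negative
Point 4:
  Lat: split at 2 digits → 57° and 22.46616′; 57 + 22.46616/60 = 57.3744360
  S ⇒ negate
  Lon: degrees = first 3 digits = 110, minutes = 29.55311; 110 + 29.55311/60 = 110.4925518
  W ⇒ negate
Point 5:
  Lat: 22.531′ = 0.375517°; total 79.3755167
  S → negative
  Lon: 31.9004′ = 0.531673°; total 158.5316733
  W ⇒ negate

1. 37.403368, 0.676183
2. 16.921122, -128.613753
3. 0.813483, -144.879393
4. -57.374436, -110.492552
5. -79.375517, -158.531673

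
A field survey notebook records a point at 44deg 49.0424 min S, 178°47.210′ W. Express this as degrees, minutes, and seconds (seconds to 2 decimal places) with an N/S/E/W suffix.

44°49′2.54″ S, 178°47′12.60″ W

Latitude: 49.04240′ → 49′ and 0.04240 × 60 = 2.5440″
Lon: 47.21000′ → 47′ and 0.21000 × 60 = 12.6000″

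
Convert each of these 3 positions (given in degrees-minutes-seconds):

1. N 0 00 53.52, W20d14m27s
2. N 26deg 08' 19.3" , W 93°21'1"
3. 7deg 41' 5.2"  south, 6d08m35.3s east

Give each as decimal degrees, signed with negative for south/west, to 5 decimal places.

1. 0.01487, -20.24083
2. 26.13869, -93.35028
3. -7.68478, 6.14314

Point 1:
  Lat: 0° + 0/60 + 53.52/3600 = 0 + 0.000000 + 0.014867 = 0.014867
  N → positive
  Lon: 20 + 14/60 + 27/3600 = 20.240833
  W → negative
Point 2:
  Latitude: 26 + 8/60 + 19.3/3600 = 26.138694
  N ⇒ keep positive
  Lon: 93° + 21/60 + 1/3600 = 93 + 0.350000 + 0.000278 = 93.350278
  W ⇒ negate
Point 3:
  Latitude: 41′ + 5.2″ = 41.08667′; 7 + 41.08667/60 = 7.684778
  hemisphere S, so the sign is −
  λ: 8′ + 35.3″ = 8.58833′; 6 + 8.58833/60 = 6.143139
  E → positive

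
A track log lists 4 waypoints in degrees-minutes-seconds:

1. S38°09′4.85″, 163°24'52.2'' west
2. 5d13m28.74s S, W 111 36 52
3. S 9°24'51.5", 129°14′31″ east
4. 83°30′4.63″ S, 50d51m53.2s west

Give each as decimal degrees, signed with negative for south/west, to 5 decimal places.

1. -38.15135, -163.41450
2. -5.22465, -111.61444
3. -9.41431, 129.24194
4. -83.50129, -50.86478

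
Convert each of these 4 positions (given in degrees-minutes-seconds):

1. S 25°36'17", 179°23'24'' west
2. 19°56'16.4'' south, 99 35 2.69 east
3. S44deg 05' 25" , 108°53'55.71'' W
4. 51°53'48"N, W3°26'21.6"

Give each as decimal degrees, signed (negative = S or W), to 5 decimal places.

Point 1:
  Lat: 36′ + 17″ = 36.28333′; 25 + 36.28333/60 = 25.604722
  S ⇒ negate
  λ: 179° + 23/60 + 24/3600 = 179 + 0.383333 + 0.006667 = 179.390000
  W ⇒ negate
Point 2:
  φ: 19° + 56/60 + 16.4/3600 = 19 + 0.933333 + 0.004556 = 19.937889
  hemisphere S, so the sign is −
  Longitude: 35′ + 2.69″ = 35.04483′; 99 + 35.04483/60 = 99.584081
  E ⇒ keep positive
Point 3:
  φ: 44° + 5/60 + 25/3600 = 44 + 0.083333 + 0.006944 = 44.090278
  S → negative
  Lon: 53′ + 55.71″ = 53.92850′; 108 + 53.92850/60 = 108.898808
  W → negative
Point 4:
  Lat: 51° + 53/60 + 48/3600 = 51 + 0.883333 + 0.013333 = 51.896667
  N → positive
  λ: 26′ + 21.6″ = 26.36000′; 3 + 26.36000/60 = 3.439333
  hemisphere W, so the sign is −

1. -25.60472, -179.39000
2. -19.93789, 99.58408
3. -44.09028, -108.89881
4. 51.89667, -3.43933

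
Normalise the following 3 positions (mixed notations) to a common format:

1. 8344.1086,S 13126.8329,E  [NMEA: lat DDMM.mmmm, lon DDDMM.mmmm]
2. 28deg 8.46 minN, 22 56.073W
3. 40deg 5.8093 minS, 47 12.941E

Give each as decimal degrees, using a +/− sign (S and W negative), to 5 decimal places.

1. -83.73514, 131.44722
2. 28.14100, -22.93455
3. -40.09682, 47.21568

Point 1:
  φ: degrees = first 2 digits = 83, minutes = 44.1086; 83 + 44.1086/60 = 83.735143
  S ⇒ negate
  Lon: split at 3 digits → 131° and 26.8329′; 131 + 26.8329/60 = 131.447215
  E ⇒ keep positive
Point 2:
  Latitude: 28 + 8.46/60 = 28.141000
  N → positive
  λ: 56.073′ = 0.934550°; total 22.934550
  hemisphere W, so the sign is −
Point 3:
  Latitude: 40 + 5.8093/60 = 40.096822
  hemisphere S, so the sign is −
  λ: 12.941′ = 0.215683°; total 47.215683
  E ⇒ keep positive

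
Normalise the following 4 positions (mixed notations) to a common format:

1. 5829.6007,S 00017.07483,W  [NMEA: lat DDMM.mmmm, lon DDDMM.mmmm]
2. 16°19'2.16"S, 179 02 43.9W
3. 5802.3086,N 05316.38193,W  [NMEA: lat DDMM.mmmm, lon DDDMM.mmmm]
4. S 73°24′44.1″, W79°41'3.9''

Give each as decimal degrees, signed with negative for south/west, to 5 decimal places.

Point 1:
  Lat: split at 2 digits → 58° and 29.6007′; 58 + 29.6007/60 = 58.493345
  S ⇒ negate
  Lon: degrees = first 3 digits = 0, minutes = 17.07483; 0 + 17.07483/60 = 0.284581
  W ⇒ negate
Point 2:
  Lat: 16° + 19/60 + 2.16/3600 = 16 + 0.316667 + 0.000600 = 16.317267
  S ⇒ negate
  Longitude: 2′ + 43.9″ = 2.73167′; 179 + 2.73167/60 = 179.045528
  hemisphere W, so the sign is −
Point 3:
  φ: split at 2 digits → 58° and 2.3086′; 58 + 2.3086/60 = 58.038477
  N ⇒ keep positive
  Longitude: split at 3 digits → 053° and 16.38193′; 53 + 16.38193/60 = 53.273032
  hemisphere W, so the sign is −
Point 4:
  Lat: 73° + 24/60 + 44.1/3600 = 73 + 0.400000 + 0.012250 = 73.412250
  S → negative
  Lon: 41′ + 3.9″ = 41.06500′; 79 + 41.06500/60 = 79.684417
  W → negative

1. -58.49335, -0.28458
2. -16.31727, -179.04553
3. 58.03848, -53.27303
4. -73.41225, -79.68442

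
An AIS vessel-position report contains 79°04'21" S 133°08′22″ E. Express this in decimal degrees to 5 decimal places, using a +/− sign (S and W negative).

Lat: 79° + 4/60 + 21/3600 = 79 + 0.066667 + 0.005833 = 79.072500
S ⇒ negate
Longitude: 133° + 8/60 + 22/3600 = 133 + 0.133333 + 0.006111 = 133.139444
E → positive

-79.07250, 133.13944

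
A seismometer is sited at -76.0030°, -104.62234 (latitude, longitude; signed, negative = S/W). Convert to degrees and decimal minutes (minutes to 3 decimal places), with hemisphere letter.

Latitude is negative → S; |value| = 76.003000
φ: minutes = (76.003000 − 76) × 60 = 0.18000
Longitude is negative → W; |value| = 104.622340
Lon: minutes = (104.622340 − 104) × 60 = 37.34040

76° 0.180′ S, 104° 37.340′ W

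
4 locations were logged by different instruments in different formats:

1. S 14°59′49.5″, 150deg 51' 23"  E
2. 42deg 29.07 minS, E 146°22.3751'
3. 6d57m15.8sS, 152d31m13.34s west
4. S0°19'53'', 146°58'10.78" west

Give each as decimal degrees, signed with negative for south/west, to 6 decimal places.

1. -14.997083, 150.856389
2. -42.484500, 146.372918
3. -6.954389, -152.520372
4. -0.331389, -146.969661

Point 1:
  Latitude: 14° + 59/60 + 49.5/3600 = 14 + 0.983333 + 0.013750 = 14.9970833
  S ⇒ negate
  λ: 150° + 51/60 + 23/3600 = 150 + 0.850000 + 0.006389 = 150.8563889
  E ⇒ keep positive
Point 2:
  φ: 29.07′ = 0.484500°; total 42.4845000
  hemisphere S, so the sign is −
  λ: 22.3751′ = 0.372918°; total 146.3729183
  E → positive
Point 3:
  φ: 6° + 57/60 + 15.8/3600 = 6 + 0.950000 + 0.004389 = 6.9543889
  hemisphere S, so the sign is −
  λ: 152° + 31/60 + 13.34/3600 = 152 + 0.516667 + 0.003706 = 152.5203722
  W → negative
Point 4:
  Latitude: 0 + 19/60 + 53/3600 = 0.3313889
  hemisphere S, so the sign is −
  Lon: 146 + 58/60 + 10.78/3600 = 146.9696611
  W → negative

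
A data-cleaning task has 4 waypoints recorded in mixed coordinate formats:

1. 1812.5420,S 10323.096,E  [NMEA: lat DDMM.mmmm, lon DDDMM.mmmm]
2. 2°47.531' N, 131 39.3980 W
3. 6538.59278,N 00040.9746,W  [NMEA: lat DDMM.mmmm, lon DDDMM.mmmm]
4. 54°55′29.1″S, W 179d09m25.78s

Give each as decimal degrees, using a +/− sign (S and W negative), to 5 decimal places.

1. -18.20903, 103.38493
2. 2.79218, -131.65663
3. 65.64321, -0.68291
4. -54.92475, -179.15716

Point 1:
  φ: degrees = first 2 digits = 18, minutes = 12.542; 18 + 12.542/60 = 18.209033
  hemisphere S, so the sign is −
  Longitude: degrees = first 3 digits = 103, minutes = 23.096; 103 + 23.096/60 = 103.384933
  E → positive
Point 2:
  φ: 2 + 47.531/60 = 2.792183
  N → positive
  Longitude: 39.398′ = 0.656633°; total 131.656633
  hemisphere W, so the sign is −
Point 3:
  φ: degrees = first 2 digits = 65, minutes = 38.59278; 65 + 38.59278/60 = 65.643213
  N ⇒ keep positive
  Lon: split at 3 digits → 000° and 40.9746′; 0 + 40.9746/60 = 0.682910
  hemisphere W, so the sign is −
Point 4:
  Latitude: 54° + 55/60 + 29.1/3600 = 54 + 0.916667 + 0.008083 = 54.924750
  hemisphere S, so the sign is −
  Longitude: 179 + 9/60 + 25.78/3600 = 179.157161
  W → negative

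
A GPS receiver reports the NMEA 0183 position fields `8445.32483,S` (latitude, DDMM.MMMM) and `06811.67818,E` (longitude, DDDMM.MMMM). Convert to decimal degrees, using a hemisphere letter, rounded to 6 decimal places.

Lat: degrees = first 2 digits = 84, minutes = 45.32483; 84 + 45.32483/60 = 84.7554138
Lon: split at 3 digits → 068° and 11.67818′; 68 + 11.67818/60 = 68.1946363

84.755414° S, 68.194636° E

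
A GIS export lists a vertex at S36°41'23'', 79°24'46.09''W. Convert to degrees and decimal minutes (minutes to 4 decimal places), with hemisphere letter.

36° 41.3833′ S, 79° 24.7682′ W

φ: 41 + 23/60 = 41.383333′
λ: seconds/60 = 0.76817; minutes = 24 + 0.76817 = 24.768167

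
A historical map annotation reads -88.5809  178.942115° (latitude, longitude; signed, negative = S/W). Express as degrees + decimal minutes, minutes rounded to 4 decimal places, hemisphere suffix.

88° 34.8540′ S, 178° 56.5269′ E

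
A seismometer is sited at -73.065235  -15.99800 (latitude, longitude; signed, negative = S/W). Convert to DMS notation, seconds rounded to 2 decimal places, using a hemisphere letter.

73°03′54.85″ S, 15°59′52.80″ W

Latitude is negative → S; |value| = 73.065235
φ: whole degrees 73; 3.91410′ → 3′ and 54.8460″
Longitude is negative → W; |value| = 15.998000
λ: 0.998000° → 59.88000′; 0.88000 × 60 = 52.8000″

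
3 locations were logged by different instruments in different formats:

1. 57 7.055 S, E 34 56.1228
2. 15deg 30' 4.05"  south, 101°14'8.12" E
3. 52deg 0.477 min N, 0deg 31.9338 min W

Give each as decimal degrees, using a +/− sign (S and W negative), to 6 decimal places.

Point 1:
  Lat: 57 + 7.055/60 = 57.1175833
  S ⇒ negate
  Lon: 56.1228′ = 0.935380°; total 34.9353800
  E ⇒ keep positive
Point 2:
  φ: 15 + 30/60 + 4.05/3600 = 15.5011250
  S → negative
  Longitude: 101° + 14/60 + 8.12/3600 = 101 + 0.233333 + 0.002256 = 101.2355889
  E ⇒ keep positive
Point 3:
  Lat: 52 + 0.477/60 = 52.0079500
  N ⇒ keep positive
  Lon: 31.9338′ = 0.532230°; total 0.5322300
  W → negative

1. -57.117583, 34.935380
2. -15.501125, 101.235589
3. 52.007950, -0.532230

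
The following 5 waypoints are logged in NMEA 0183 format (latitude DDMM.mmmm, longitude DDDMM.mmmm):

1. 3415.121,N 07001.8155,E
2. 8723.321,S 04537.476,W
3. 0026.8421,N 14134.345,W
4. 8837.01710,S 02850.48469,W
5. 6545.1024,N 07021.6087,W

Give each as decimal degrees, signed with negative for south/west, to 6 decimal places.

1. 34.252017, 70.030258
2. -87.388683, -45.624600
3. 0.447368, -141.572417
4. -88.616952, -28.841412
5. 65.751707, -70.360145

Point 1:
  Latitude: degrees = first 2 digits = 34, minutes = 15.121; 34 + 15.121/60 = 34.2520167
  N → positive
  Lon: split at 3 digits → 070° and 1.8155′; 70 + 1.8155/60 = 70.0302583
  E → positive
Point 2:
  Latitude: degrees = first 2 digits = 87, minutes = 23.321; 87 + 23.321/60 = 87.3886833
  S → negative
  Longitude: degrees = first 3 digits = 45, minutes = 37.476; 45 + 37.476/60 = 45.6246000
  W → negative
Point 3:
  Lat: degrees = first 2 digits = 0, minutes = 26.8421; 0 + 26.8421/60 = 0.4473683
  N → positive
  Longitude: split at 3 digits → 141° and 34.345′; 141 + 34.345/60 = 141.5724167
  W ⇒ negate
Point 4:
  Lat: degrees = first 2 digits = 88, minutes = 37.0171; 88 + 37.0171/60 = 88.6169517
  S ⇒ negate
  λ: degrees = first 3 digits = 28, minutes = 50.48469; 28 + 50.48469/60 = 28.8414115
  W ⇒ negate
Point 5:
  Latitude: split at 2 digits → 65° and 45.1024′; 65 + 45.1024/60 = 65.7517067
  N → positive
  λ: degrees = first 3 digits = 70, minutes = 21.6087; 70 + 21.6087/60 = 70.3601450
  W → negative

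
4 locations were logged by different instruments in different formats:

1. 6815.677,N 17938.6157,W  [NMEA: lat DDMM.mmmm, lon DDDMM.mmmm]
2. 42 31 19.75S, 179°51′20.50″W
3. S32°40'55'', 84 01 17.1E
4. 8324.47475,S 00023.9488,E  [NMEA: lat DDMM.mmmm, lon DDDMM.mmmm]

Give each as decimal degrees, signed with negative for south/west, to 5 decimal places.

Point 1:
  Latitude: split at 2 digits → 68° and 15.677′; 68 + 15.677/60 = 68.261283
  N → positive
  Longitude: degrees = first 3 digits = 179, minutes = 38.6157; 179 + 38.6157/60 = 179.643595
  W → negative
Point 2:
  Latitude: 31′ + 19.75″ = 31.32917′; 42 + 31.32917/60 = 42.522153
  S → negative
  Lon: 51′ + 20.5″ = 51.34167′; 179 + 51.34167/60 = 179.855694
  hemisphere W, so the sign is −
Point 3:
  φ: 40′ + 55″ = 40.91667′; 32 + 40.91667/60 = 32.681944
  S ⇒ negate
  Lon: 84 + 1/60 + 17.1/3600 = 84.021417
  E ⇒ keep positive
Point 4:
  Latitude: degrees = first 2 digits = 83, minutes = 24.47475; 83 + 24.47475/60 = 83.407913
  S → negative
  Longitude: split at 3 digits → 000° and 23.9488′; 0 + 23.9488/60 = 0.399147
  E ⇒ keep positive

1. 68.26128, -179.64360
2. -42.52215, -179.85569
3. -32.68194, 84.02142
4. -83.40791, 0.39915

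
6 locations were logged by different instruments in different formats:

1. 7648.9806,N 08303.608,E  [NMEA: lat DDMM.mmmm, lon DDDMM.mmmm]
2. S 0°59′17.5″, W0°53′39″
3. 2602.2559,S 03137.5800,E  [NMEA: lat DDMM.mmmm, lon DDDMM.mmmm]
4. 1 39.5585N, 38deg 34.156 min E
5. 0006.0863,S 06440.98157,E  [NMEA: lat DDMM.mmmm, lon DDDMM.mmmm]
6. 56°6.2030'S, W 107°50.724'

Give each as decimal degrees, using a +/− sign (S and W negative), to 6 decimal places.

1. 76.816343, 83.060133
2. -0.988194, -0.894167
3. -26.037598, 31.626333
4. 1.659308, 38.569267
5. -0.101438, 64.683026
6. -56.103383, -107.845400

Point 1:
  Lat: split at 2 digits → 76° and 48.9806′; 76 + 48.9806/60 = 76.8163433
  N → positive
  Longitude: degrees = first 3 digits = 83, minutes = 3.608; 83 + 3.608/60 = 83.0601333
  E → positive
Point 2:
  φ: 0 + 59/60 + 17.5/3600 = 0.9881944
  S → negative
  Lon: 0 + 53/60 + 39/3600 = 0.8941667
  hemisphere W, so the sign is −
Point 3:
  Lat: split at 2 digits → 26° and 2.2559′; 26 + 2.2559/60 = 26.0375983
  hemisphere S, so the sign is −
  Lon: split at 3 digits → 031° and 37.58′; 31 + 37.58/60 = 31.6263333
  E → positive
Point 4:
  Latitude: 39.5585′ = 0.659308°; total 1.6593083
  N → positive
  Longitude: 38 + 34.156/60 = 38.5692667
  E → positive
Point 5:
  Latitude: split at 2 digits → 00° and 6.0863′; 0 + 6.0863/60 = 0.1014383
  S → negative
  Longitude: split at 3 digits → 064° and 40.98157′; 64 + 40.98157/60 = 64.6830262
  E ⇒ keep positive
Point 6:
  φ: 6.203′ = 0.103383°; total 56.1033833
  hemisphere S, so the sign is −
  Longitude: 107 + 50.724/60 = 107.8454000
  W ⇒ negate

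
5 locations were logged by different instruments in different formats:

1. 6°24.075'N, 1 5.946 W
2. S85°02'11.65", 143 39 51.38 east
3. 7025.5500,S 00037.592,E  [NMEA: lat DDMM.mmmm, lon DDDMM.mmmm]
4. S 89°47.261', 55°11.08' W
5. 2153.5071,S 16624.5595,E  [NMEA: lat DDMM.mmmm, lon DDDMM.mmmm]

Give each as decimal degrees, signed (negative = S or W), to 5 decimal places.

1. 6.40125, -1.09910
2. -85.03657, 143.66427
3. -70.42583, 0.62653
4. -89.78768, -55.18467
5. -21.89179, 166.40933

Point 1:
  Lat: 6 + 24.075/60 = 6.401250
  N ⇒ keep positive
  Longitude: 5.946′ = 0.099100°; total 1.099100
  hemisphere W, so the sign is −
Point 2:
  Lat: 85 + 2/60 + 11.65/3600 = 85.036569
  S → negative
  Lon: 39′ + 51.38″ = 39.85633′; 143 + 39.85633/60 = 143.664272
  E → positive
Point 3:
  φ: split at 2 digits → 70° and 25.55′; 70 + 25.55/60 = 70.425833
  S ⇒ negate
  λ: degrees = first 3 digits = 0, minutes = 37.592; 0 + 37.592/60 = 0.626533
  E ⇒ keep positive
Point 4:
  φ: 47.261′ = 0.787683°; total 89.787683
  S → negative
  λ: 55 + 11.08/60 = 55.184667
  hemisphere W, so the sign is −
Point 5:
  Latitude: degrees = first 2 digits = 21, minutes = 53.5071; 21 + 53.5071/60 = 21.891785
  S ⇒ negate
  Lon: degrees = first 3 digits = 166, minutes = 24.5595; 166 + 24.5595/60 = 166.409325
  E → positive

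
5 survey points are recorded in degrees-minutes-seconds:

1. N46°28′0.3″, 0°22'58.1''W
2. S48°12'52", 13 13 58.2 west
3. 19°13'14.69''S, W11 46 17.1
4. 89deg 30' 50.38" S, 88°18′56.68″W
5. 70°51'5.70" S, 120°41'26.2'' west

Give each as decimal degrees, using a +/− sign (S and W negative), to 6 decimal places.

Point 1:
  Latitude: 46 + 28/60 + 0.3/3600 = 46.4667500
  N → positive
  λ: 22′ + 58.1″ = 22.96833′; 0 + 22.96833/60 = 0.3828056
  hemisphere W, so the sign is −
Point 2:
  Latitude: 12′ + 52″ = 12.86667′; 48 + 12.86667/60 = 48.2144444
  hemisphere S, so the sign is −
  Longitude: 13° + 13/60 + 58.2/3600 = 13 + 0.216667 + 0.016167 = 13.2328333
  hemisphere W, so the sign is −
Point 3:
  Lat: 19 + 13/60 + 14.69/3600 = 19.2207472
  hemisphere S, so the sign is −
  Lon: 11° + 46/60 + 17.1/3600 = 11 + 0.766667 + 0.004750 = 11.7714167
  W ⇒ negate
Point 4:
  φ: 30′ + 50.38″ = 30.83967′; 89 + 30.83967/60 = 89.5139944
  hemisphere S, so the sign is −
  Longitude: 18′ + 56.68″ = 18.94467′; 88 + 18.94467/60 = 88.3157444
  W ⇒ negate
Point 5:
  Latitude: 70° + 51/60 + 5.7/3600 = 70 + 0.850000 + 0.001583 = 70.8515833
  S ⇒ negate
  Lon: 120 + 41/60 + 26.2/3600 = 120.6906111
  W → negative

1. 46.466750, -0.382806
2. -48.214444, -13.232833
3. -19.220747, -11.771417
4. -89.513994, -88.315744
5. -70.851583, -120.690611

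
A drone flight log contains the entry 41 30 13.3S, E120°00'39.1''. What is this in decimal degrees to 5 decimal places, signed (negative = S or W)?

-41.50369, 120.01086

φ: 41° + 30/60 + 13.3/3600 = 41 + 0.500000 + 0.003694 = 41.503694
S → negative
Longitude: 120° + 0/60 + 39.1/3600 = 120 + 0.000000 + 0.010861 = 120.010861
E ⇒ keep positive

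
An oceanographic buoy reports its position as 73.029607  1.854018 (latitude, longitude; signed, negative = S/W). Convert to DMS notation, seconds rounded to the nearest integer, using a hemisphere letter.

φ: whole degrees 73; 1.77642′ → 1′ and 46.59″
Longitude: whole degrees 1; 51.24108′ → 51′ and 14.46″

73°01′47″ N, 1°51′14″ E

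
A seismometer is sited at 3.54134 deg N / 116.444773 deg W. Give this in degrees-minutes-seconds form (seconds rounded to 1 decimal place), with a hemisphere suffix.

Latitude: whole degrees 3; 32.48040′ → 32′ and 28.824″
λ: 0.444773° → 26.68638′; 0.68638 × 60 = 41.183″

3°32′28.8″ N, 116°26′41.2″ W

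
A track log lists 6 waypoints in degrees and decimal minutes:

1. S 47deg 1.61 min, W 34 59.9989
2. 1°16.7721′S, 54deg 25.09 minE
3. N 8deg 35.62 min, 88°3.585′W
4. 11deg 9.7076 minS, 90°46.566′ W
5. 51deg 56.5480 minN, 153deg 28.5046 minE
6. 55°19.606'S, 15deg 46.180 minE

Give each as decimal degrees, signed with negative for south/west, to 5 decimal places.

1. -47.02683, -34.99998
2. -1.27954, 54.41817
3. 8.59367, -88.05975
4. -11.16179, -90.77610
5. 51.94247, 153.47508
6. -55.32677, 15.76967

Point 1:
  Lat: 1.61′ = 0.026833°; total 47.026833
  hemisphere S, so the sign is −
  λ: 59.9989′ = 0.999982°; total 34.999982
  W ⇒ negate
Point 2:
  Lat: 1 + 16.7721/60 = 1.279535
  S → negative
  Longitude: 54 + 25.09/60 = 54.418167
  E ⇒ keep positive
Point 3:
  Latitude: 8 + 35.62/60 = 8.593667
  N ⇒ keep positive
  Lon: 3.585′ = 0.059750°; total 88.059750
  hemisphere W, so the sign is −
Point 4:
  φ: 9.7076′ = 0.161793°; total 11.161793
  S ⇒ negate
  Lon: 46.566′ = 0.776100°; total 90.776100
  W ⇒ negate
Point 5:
  Lat: 51 + 56.548/60 = 51.942467
  N → positive
  Lon: 28.5046′ = 0.475077°; total 153.475077
  E → positive
Point 6:
  Lat: 19.606′ = 0.326767°; total 55.326767
  S ⇒ negate
  λ: 46.18′ = 0.769667°; total 15.769667
  E → positive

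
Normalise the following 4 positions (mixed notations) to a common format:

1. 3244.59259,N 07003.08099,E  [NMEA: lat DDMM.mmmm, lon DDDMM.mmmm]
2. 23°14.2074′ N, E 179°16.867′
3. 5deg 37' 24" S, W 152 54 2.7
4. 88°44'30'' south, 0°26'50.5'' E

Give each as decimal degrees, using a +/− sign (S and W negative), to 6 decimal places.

Point 1:
  φ: degrees = first 2 digits = 32, minutes = 44.59259; 32 + 44.59259/60 = 32.7432098
  N ⇒ keep positive
  Lon: degrees = first 3 digits = 70, minutes = 3.08099; 70 + 3.08099/60 = 70.0513498
  E → positive
Point 2:
  Latitude: 14.2074′ = 0.236790°; total 23.2367900
  N → positive
  λ: 16.867′ = 0.281117°; total 179.2811167
  E → positive
Point 3:
  Latitude: 37′ + 24″ = 37.40000′; 5 + 37.40000/60 = 5.6233333
  S → negative
  Lon: 152 + 54/60 + 2.7/3600 = 152.9007500
  W ⇒ negate
Point 4:
  Lat: 88 + 44/60 + 30/3600 = 88.7416667
  hemisphere S, so the sign is −
  Lon: 26′ + 50.5″ = 26.84167′; 0 + 26.84167/60 = 0.4473611
  E → positive

1. 32.743210, 70.051350
2. 23.236790, 179.281117
3. -5.623333, -152.900750
4. -88.741667, 0.447361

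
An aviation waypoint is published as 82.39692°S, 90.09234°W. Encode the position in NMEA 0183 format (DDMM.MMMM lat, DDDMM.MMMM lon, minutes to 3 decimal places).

8223.815,S / 09005.540,W

φ: 82° + 0.396920 × 60 = 82° 23.81520′
Lon: 90° + 0.092340 × 60 = 90° 5.54040′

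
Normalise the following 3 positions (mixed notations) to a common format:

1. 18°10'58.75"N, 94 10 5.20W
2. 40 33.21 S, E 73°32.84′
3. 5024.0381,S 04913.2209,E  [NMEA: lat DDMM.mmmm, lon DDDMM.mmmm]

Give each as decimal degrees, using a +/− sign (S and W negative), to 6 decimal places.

Point 1:
  Latitude: 18° + 10/60 + 58.75/3600 = 18 + 0.166667 + 0.016319 = 18.1829861
  N → positive
  Lon: 94° + 10/60 + 5.2/3600 = 94 + 0.166667 + 0.001444 = 94.1681111
  hemisphere W, so the sign is −
Point 2:
  Lat: 40 + 33.21/60 = 40.5535000
  S ⇒ negate
  Longitude: 32.84′ = 0.547333°; total 73.5473333
  E → positive
Point 3:
  φ: degrees = first 2 digits = 50, minutes = 24.0381; 50 + 24.0381/60 = 50.4006350
  S ⇒ negate
  Longitude: split at 3 digits → 049° and 13.2209′; 49 + 13.2209/60 = 49.2203483
  E → positive

1. 18.182986, -94.168111
2. -40.553500, 73.547333
3. -50.400635, 49.220348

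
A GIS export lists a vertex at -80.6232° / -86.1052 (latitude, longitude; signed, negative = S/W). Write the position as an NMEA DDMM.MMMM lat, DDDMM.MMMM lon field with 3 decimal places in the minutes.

Latitude is negative → S; |value| = 80.623200
Lat: fractional part 0.623200 → 37.39200 minutes
Longitude is negative → W; |value| = 86.105200
Lon: minutes = (86.105200 − 86) × 60 = 6.31200

8037.392,S / 08606.312,W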